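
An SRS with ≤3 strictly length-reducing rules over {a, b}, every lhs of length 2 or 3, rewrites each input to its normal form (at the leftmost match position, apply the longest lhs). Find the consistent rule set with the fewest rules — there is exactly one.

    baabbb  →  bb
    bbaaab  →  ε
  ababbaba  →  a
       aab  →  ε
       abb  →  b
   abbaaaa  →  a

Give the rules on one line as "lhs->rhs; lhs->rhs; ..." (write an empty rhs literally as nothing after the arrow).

aa->a; ab->; ba->a

  | baabbb => aabbb => abbb => bb
  | bbaaab => baaab => aaab => aab => ab => ε
  | ababbaba => abbaba => baba => aba => a
  | aab => ab => ε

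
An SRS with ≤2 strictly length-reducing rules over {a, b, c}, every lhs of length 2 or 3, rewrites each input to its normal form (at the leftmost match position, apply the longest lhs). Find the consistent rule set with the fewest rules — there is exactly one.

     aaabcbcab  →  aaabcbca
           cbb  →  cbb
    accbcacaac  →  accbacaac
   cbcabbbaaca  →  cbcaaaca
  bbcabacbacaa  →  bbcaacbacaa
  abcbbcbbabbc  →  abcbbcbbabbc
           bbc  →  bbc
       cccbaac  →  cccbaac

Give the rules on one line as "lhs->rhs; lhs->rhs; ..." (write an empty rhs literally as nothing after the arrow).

  | aaabcbcab => aaabcbca
  | cbb
  | accbcacaac => accbacaac
  | cbcabbbaaca => cbcabbaaca => cbcabaaca => cbcaaaca

cab->ca; cac->ac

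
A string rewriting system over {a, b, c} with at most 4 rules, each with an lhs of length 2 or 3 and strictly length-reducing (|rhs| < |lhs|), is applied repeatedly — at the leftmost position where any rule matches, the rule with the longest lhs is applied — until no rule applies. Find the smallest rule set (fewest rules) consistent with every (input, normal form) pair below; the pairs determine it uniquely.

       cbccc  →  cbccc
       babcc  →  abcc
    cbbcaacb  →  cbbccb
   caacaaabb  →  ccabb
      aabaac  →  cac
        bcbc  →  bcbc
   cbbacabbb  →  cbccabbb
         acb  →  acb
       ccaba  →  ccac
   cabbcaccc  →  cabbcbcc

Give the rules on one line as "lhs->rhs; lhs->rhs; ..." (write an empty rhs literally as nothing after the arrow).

aa->; acc->bc; ba->c; bab->ab

  | cbccc
  | babcc => abcc
  | cbbcaacb => cbbccb
  | caacaaabb => ccaaabb => ccabb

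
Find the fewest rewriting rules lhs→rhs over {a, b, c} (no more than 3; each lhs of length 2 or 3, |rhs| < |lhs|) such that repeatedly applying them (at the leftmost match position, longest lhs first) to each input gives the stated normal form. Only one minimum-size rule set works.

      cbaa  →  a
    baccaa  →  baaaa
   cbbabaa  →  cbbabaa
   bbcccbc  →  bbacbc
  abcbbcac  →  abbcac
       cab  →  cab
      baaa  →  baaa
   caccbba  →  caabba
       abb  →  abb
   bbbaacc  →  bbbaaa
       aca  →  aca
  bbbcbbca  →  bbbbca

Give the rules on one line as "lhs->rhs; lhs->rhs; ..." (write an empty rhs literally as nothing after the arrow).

  | cbaa => a
  | baccaa => baaaa
  | cbbabaa
  | bbcccbc => bbacbc

bcb->b; cba->; cc->a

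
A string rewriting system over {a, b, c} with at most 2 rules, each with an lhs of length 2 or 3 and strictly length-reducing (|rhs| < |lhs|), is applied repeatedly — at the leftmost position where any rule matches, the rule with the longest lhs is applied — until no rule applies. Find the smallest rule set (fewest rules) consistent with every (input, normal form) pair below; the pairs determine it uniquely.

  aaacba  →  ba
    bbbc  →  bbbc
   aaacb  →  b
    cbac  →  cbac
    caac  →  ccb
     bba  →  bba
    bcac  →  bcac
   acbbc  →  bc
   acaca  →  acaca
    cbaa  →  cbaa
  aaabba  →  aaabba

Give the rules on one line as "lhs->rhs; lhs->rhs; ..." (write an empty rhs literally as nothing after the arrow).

  | aaacba => acbba => ba
  | bbbc
  | aaacb => acbb => b
  | cbac

aac->cb; acb->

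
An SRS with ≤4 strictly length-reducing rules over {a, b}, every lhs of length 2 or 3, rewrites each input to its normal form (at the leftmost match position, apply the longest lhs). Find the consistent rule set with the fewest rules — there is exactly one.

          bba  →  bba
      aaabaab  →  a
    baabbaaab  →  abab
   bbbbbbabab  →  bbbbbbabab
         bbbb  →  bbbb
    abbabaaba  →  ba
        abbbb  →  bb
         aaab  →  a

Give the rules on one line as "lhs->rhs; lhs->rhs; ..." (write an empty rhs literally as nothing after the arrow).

aab->; abb->; baa->ab

  | bba
  | aaabaab => aaab => a
  | baabbaaab => abbbaaab => baaab => abab
  | bbbbbbabab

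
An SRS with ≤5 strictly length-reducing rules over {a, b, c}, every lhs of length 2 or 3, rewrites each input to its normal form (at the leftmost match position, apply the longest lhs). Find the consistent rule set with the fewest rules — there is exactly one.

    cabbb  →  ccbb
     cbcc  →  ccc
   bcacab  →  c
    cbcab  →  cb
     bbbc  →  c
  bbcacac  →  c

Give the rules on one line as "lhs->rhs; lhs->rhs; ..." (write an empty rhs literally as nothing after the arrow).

ab->; abb->cb; bc->c; bca->

  | cabbb => ccbb
  | cbcc => ccc
  | bcacab => cab => c
  | cbcab => cb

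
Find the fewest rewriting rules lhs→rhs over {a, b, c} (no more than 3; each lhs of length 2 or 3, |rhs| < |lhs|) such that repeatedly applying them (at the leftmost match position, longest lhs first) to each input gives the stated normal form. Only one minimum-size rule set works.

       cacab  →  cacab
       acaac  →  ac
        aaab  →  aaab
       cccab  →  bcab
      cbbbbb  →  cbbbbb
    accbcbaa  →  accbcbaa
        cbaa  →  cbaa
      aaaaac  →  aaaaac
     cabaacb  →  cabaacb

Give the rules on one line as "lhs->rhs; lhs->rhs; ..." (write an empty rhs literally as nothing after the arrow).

caa->; ccc->bc

  | cacab
  | acaac => ac
  | aaab
  | cccab => bcab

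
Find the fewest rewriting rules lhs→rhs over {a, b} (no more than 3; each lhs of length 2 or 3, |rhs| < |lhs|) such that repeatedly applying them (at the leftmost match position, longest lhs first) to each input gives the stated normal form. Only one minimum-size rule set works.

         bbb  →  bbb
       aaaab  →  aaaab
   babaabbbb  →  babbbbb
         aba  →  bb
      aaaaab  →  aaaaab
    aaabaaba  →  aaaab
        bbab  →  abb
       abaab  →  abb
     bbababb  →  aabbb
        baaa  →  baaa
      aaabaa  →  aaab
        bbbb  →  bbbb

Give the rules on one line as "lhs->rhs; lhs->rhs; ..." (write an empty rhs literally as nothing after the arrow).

  | bbb
  | aaaab
  | babaabbbb => bbbabbbb => babbbbb
  | aba => bb

aba->bb; bba->ab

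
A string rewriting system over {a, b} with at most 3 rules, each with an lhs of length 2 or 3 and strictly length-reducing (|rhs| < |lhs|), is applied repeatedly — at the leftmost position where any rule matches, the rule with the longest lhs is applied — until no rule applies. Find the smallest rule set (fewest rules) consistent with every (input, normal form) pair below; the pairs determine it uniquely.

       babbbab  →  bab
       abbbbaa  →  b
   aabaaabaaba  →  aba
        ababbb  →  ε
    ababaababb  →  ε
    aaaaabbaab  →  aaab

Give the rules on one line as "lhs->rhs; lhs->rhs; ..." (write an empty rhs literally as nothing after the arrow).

abb->b; baa->b; bb->

  | babbbab => bbbab => bab
  | abbbbaa => bbbaa => baa => b
  | aabaaabaaba => aababaaba => aababba => aabba => aba
  | ababbb => abbb => bb => ε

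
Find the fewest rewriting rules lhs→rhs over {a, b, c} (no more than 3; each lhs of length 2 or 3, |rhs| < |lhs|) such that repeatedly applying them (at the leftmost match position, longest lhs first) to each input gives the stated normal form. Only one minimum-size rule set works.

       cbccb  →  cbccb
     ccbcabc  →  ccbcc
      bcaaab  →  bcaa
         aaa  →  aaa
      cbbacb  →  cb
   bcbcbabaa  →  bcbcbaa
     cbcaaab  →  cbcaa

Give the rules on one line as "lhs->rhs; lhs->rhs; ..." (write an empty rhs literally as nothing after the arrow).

  | cbccb
  | ccbcabc => ccbcc
  | bcaaab => bcaa
  | aaa

ab->; bac->a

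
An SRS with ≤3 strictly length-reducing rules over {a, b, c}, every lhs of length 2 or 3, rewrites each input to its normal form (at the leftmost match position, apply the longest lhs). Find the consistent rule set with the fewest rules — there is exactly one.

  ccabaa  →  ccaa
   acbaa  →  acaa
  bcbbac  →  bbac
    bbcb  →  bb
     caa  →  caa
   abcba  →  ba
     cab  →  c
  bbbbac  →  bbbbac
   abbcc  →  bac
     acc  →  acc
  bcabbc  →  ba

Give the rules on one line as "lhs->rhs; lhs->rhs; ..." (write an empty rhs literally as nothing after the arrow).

  | ccabaa => ccbaa => ccaa
  | acbaa => acaa
  | bcbbac => abbac => bbac
  | bbcb => bab => bb

ab->b; bc->a; cb->c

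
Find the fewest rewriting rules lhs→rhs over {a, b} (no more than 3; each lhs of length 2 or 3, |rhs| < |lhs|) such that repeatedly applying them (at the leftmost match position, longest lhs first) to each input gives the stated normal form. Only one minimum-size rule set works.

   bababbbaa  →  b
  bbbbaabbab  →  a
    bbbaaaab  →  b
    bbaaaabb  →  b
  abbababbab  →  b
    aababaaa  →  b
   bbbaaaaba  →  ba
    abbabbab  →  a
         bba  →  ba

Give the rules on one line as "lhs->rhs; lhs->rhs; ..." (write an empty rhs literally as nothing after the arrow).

aa->b; bab->a; bb->b

  | bababbbaa => aabbbaa => bbbbaa => bbbaa => bbaa => baa => bb => b
  | bbbbaabbab => bbbaabbab => bbaabbab => baabbab => bbbbab => bbbab => bbab => bab => a
  | bbbaaaab => bbaaaab => baaaab => bbaab => baab => bbb => bb => b
  | bbaaaabb => baaaabb => bbaabb => baabb => bbbb => bbb => bb => b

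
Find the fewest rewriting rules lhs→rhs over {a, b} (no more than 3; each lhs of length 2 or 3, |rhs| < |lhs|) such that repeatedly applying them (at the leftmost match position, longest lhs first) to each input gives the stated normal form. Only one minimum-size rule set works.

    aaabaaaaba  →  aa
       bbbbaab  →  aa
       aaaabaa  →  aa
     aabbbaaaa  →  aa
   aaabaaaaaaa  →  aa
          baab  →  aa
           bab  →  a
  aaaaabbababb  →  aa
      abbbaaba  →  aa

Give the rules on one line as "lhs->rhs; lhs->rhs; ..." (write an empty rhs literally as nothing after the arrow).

  | aaabaaaaba => aabaaaaba => aaaaaaba => aaaaaba => aaaaba => aaaba => aaba => aaa => aa
  | bbbbaab => bbbaab => bbaab => baab => aab => aa
  | aaaabaa => aaabaa => aabaa => aaaa => aaa => aa
  | aabbbaaaa => aabbaaaa => aabaaaa => aaaaaa => aaaaa => aaaa => aaa => aa

aaa->aa; ab->a; ba->a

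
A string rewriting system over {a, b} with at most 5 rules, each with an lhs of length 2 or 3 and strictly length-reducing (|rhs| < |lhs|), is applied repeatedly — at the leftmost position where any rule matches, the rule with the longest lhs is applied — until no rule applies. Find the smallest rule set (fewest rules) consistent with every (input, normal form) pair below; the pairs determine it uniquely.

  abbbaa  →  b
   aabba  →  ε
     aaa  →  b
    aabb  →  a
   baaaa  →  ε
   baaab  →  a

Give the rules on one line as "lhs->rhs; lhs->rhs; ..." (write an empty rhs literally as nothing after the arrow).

  | abbbaa => abbaa => abaa => aaa => b
  | aabba => bba => aa => ε
  | aaa => b
  | aabb => bb => a

aa->; aaa->b; ab->a; bb->a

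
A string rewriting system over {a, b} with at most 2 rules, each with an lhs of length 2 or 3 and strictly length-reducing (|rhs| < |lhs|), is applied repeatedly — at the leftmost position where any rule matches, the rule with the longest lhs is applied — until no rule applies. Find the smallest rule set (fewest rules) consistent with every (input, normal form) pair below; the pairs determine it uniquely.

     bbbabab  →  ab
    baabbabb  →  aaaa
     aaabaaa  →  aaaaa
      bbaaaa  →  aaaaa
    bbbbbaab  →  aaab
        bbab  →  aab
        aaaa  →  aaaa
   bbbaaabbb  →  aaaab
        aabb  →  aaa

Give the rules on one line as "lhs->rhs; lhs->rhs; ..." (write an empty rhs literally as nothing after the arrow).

ba->; bb->a

  | bbbabab => ababab => abab => ab
  | baabbabb => abbabb => aaabb => aaaa
  | aaabaaa => aaaaa
  | bbaaaa => aaaaa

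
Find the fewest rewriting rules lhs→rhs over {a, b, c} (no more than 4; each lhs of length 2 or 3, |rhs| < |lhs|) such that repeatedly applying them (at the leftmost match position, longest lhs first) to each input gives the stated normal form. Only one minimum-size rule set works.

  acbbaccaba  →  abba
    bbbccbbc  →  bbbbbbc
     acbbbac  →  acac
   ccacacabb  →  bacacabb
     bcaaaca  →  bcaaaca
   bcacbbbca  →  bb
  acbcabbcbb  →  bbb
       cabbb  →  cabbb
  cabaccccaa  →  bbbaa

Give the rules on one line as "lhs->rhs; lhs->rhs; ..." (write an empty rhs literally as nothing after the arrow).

  | acbbaccaba => acbaccaba => acaccaba => acababa => accba => abba
  | bbbccbbc => bbbbbbc
  | acbbbac => acbbac => acbac => acac
  | ccacacabb => bacacabb

aba->c; cb->c; cc->b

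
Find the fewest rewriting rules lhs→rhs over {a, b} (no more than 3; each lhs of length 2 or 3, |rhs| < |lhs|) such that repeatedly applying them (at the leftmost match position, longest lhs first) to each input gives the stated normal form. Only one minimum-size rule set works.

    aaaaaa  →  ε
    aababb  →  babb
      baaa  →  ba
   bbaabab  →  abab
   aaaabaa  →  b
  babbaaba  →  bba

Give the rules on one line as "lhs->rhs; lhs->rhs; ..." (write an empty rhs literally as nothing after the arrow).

  | aaaaaa => aaaa => aa => ε
  | aababb => babb
  | baaa => ba
  | bbaabab => bbbab => abab

aa->; bbb->ab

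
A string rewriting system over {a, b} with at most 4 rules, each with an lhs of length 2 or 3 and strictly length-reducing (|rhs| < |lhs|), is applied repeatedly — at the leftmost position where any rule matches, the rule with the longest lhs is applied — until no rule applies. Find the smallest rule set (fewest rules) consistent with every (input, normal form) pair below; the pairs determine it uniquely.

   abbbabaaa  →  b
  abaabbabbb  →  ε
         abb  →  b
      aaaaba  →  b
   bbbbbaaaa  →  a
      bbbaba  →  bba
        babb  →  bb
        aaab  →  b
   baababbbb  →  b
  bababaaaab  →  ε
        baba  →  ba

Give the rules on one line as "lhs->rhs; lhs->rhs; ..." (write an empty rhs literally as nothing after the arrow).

  | abbbabaaa => bbabaaa => bbaaa => bbba => aa => b
  | abaabbabbb => aabbabbb => bbbabbb => aabbb => bbbb => ab => ε
  | abb => b
  | aaaaba => baaba => bbba => aa => b

aa->b; ab->; bbb->a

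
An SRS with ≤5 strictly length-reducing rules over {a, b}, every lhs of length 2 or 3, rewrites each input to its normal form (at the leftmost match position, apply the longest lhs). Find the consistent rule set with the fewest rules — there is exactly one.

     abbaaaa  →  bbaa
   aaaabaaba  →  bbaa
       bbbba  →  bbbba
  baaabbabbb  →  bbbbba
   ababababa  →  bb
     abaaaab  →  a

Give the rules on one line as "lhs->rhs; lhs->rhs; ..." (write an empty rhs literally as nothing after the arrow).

  | abbaaaa => aaaaa => bbaa
  | aaaabaaba => bbabaaba => bbababa => bbabba => bbaa
  | bbbba
  | baaabbabbb => bbbbbabbb => bbbbbab => bbbbba

aaa->bb; ab->a; aba->ab; abb->a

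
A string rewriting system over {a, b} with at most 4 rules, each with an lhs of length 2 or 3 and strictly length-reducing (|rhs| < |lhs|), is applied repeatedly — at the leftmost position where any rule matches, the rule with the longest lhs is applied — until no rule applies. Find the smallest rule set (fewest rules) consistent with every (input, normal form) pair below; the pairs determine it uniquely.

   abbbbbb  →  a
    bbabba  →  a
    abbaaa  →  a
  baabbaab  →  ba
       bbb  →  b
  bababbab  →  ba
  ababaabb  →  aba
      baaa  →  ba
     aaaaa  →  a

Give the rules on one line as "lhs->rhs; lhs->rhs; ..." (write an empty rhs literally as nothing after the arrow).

aa->a; bab->ba; bb->

  | abbbbbb => abbbb => abb => a
  | bbabba => abba => aa => a
  | abbaaa => aaaa => aaa => aa => a
  | baabbaab => babbaab => babaab => baaab => baab => bab => ba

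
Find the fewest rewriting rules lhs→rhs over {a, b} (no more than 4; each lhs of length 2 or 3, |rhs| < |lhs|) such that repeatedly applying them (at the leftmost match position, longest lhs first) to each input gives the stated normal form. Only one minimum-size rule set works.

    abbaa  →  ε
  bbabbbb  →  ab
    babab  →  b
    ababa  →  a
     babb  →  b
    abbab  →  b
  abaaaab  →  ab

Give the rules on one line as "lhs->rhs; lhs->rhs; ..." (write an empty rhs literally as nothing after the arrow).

aa->b; ba->; bb->b; bba->a

  | abbaa => aaa => ba => ε
  | bbabbbb => abbbb => abbb => abb => ab
  | babab => bab => b
  | ababa => aba => a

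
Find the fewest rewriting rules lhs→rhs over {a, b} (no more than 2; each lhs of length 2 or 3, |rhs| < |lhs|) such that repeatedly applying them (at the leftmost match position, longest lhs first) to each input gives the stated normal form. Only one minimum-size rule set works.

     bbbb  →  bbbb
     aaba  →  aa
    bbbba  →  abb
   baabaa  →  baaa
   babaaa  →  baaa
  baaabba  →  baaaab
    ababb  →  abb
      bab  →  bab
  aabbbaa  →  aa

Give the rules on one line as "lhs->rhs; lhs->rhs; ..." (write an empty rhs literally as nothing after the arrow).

aba->a; bba->ab

  | bbbb
  | aaba => aa
  | bbbba => bbab => abb
  | baabaa => baaa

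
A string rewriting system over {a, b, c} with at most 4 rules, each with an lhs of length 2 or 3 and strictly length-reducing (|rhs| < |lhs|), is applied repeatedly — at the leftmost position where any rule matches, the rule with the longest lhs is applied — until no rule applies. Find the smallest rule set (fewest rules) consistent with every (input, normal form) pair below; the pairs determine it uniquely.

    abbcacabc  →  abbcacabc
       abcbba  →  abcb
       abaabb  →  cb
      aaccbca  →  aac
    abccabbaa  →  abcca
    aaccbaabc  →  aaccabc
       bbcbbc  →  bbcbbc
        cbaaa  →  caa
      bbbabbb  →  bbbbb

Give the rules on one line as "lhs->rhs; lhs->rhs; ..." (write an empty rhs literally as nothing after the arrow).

aab->c; ba->; cbc->b

  | abbcacabc
  | abcbba => abcb
  | abaabb => aabb => cb
  | aaccbca => aacba => aac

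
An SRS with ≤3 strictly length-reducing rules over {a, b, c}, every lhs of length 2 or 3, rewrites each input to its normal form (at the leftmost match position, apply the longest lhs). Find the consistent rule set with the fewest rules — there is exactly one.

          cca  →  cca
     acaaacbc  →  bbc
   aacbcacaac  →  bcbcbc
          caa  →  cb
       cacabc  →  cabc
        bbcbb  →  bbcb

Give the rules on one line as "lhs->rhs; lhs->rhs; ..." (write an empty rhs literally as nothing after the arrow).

  | cca
  | acaaacbc => aaacbc => bacbc => bbc
  | aacbcacaac => bcbcacaac => bcbcaac => bcbcbc
  | caa => cb

aa->b; ac->; cbb->cb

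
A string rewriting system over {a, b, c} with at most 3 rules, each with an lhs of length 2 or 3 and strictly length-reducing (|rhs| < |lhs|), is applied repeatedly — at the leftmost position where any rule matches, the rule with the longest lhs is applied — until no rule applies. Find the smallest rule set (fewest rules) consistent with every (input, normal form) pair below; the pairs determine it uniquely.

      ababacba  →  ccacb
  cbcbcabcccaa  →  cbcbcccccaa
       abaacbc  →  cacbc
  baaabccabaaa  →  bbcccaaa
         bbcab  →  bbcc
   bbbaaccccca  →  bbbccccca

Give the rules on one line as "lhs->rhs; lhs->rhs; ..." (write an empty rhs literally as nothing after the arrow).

  | ababacba => cabacba => ccacba => ccacb
  | cbcbcabcccaa => cbcbcccccaa
  | abaacbc => caacbc => cacbc
  | baaabccabaaa => baabccabaaa => babccabaaa => bbccabaaa => bbcccaaa

aac->ac; ab->c; ba->b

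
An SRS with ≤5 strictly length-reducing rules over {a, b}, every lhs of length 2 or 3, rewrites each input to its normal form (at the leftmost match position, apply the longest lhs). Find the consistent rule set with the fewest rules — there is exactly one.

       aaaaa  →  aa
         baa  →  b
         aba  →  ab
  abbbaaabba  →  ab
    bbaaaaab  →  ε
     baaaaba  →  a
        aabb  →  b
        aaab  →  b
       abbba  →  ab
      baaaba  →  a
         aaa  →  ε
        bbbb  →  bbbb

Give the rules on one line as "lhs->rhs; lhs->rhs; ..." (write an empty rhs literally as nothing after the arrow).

aaa->; aab->; ba->b; bba->a

  | aaaaa => aa
  | baa => ba => b
  | aba => ab
  | abbbaaabba => abaaabba => abaabba => ababba => abbba => aba => ab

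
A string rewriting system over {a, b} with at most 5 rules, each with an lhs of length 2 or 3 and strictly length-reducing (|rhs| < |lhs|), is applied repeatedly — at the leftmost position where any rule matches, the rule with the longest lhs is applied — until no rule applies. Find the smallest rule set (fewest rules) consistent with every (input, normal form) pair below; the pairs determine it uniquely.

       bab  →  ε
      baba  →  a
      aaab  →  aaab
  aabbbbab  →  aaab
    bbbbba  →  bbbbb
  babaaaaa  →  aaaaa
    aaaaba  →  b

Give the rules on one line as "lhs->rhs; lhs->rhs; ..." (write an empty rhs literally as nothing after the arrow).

aba->ba; abb->a; ba->b; bab->

  | bab => ε
  | baba => a
  | aaab
  | aabbbbab => aabbab => aaab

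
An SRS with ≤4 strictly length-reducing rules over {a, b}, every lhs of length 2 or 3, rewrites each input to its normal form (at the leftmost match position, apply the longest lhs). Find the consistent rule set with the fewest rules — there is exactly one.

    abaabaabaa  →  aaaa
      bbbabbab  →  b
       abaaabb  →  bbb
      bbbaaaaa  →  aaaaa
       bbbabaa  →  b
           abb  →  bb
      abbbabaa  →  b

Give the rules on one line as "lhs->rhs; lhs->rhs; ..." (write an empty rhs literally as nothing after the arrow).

  | abaabaabaa => ababaabaa => abbaabaa => bbaabaa => baabaa => aabaa => aaaa
  | bbbabbab => bbabbab => babbab => abbab => bbab => bab => ab => b
  | abaaabb => abaabb => ababb => abbb => bbb
  | bbbaaaaa => bbaaaaa => baaaaa => aaaaa

aab->aa; ab->b; aba->ab; ba->a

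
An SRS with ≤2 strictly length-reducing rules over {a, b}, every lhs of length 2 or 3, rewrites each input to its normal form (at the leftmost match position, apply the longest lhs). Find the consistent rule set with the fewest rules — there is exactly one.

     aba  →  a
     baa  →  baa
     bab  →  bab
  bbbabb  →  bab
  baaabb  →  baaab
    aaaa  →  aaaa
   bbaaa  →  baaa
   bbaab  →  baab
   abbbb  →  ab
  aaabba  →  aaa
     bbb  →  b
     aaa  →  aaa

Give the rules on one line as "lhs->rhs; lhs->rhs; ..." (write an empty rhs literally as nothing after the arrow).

  | aba => a
  | baa
  | bab
  | bbbabb => bbabb => babb => bab

aba->a; bb->b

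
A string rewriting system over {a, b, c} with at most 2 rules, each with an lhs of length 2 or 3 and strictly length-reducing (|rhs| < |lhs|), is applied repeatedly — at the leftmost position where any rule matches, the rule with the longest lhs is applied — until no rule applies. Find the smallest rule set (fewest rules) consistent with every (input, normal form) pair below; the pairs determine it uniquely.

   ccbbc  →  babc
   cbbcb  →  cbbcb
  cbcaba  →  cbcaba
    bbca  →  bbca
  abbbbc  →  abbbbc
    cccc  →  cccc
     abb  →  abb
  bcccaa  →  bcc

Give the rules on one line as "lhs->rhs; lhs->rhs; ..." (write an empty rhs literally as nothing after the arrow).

caa->; ccb->ba

  | ccbbc => babc
  | cbbcb
  | cbcaba
  | bbca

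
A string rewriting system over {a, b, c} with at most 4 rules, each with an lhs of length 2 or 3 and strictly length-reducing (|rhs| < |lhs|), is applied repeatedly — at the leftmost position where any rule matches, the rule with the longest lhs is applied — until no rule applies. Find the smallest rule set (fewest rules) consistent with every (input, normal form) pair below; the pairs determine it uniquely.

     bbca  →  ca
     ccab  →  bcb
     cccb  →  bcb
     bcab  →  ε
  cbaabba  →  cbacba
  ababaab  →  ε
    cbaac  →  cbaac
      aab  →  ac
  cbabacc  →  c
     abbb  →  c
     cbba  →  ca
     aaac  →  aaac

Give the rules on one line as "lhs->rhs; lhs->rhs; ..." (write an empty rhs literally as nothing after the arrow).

ab->c; bb->; cc->b; cca->bc

  | bbca => ca
  | ccab => bcb
  | cccb => bcb
  | bcab => bcc => bb => ε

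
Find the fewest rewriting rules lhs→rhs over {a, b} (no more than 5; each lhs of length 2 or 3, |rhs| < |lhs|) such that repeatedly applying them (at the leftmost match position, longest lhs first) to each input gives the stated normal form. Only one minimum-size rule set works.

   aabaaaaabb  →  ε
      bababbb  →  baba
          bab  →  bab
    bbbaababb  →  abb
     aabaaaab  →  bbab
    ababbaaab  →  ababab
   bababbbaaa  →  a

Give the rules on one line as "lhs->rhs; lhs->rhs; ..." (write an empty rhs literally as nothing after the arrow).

aaa->bb; aab->; baa->; bbb->

  | aabaaaaabb => aaaaabb => bbaabb => bbb => ε
  | bababbb => baba
  | bab
  | bbbaababb => aababb => abb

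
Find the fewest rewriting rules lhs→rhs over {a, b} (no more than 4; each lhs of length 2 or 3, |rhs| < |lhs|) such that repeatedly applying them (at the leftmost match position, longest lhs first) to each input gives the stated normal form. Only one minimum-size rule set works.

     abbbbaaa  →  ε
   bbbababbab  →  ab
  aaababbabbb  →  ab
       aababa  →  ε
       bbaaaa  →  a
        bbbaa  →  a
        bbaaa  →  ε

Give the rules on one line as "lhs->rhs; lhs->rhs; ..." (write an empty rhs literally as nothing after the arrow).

aa->; ba->a; bb->a

  | abbbbaaa => aabbaaa => bbaaa => aaaa => aa => ε
  | bbbababbab => abababbab => aababbab => babbab => abbab => aaab => ab
  | aaababbabbb => ababbabbb => aabbabbb => bbabbb => aabbb => bbb => ab
  | aababa => baba => aba => aa => ε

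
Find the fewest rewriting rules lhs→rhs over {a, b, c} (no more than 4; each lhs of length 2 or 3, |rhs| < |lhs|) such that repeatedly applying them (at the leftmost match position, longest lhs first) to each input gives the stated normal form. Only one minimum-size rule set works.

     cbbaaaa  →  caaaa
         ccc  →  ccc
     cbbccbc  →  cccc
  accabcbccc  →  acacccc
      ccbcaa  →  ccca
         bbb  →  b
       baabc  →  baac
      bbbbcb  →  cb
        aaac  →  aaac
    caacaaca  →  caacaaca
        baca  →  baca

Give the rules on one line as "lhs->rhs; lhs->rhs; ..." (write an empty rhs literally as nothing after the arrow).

  | cbbaaaa => caaaa
  | ccc
  | cbbccbc => cccbc => cccc
  | accabcbccc => acacbccc => acacccc

bb->; bc->c; bca->c; cab->a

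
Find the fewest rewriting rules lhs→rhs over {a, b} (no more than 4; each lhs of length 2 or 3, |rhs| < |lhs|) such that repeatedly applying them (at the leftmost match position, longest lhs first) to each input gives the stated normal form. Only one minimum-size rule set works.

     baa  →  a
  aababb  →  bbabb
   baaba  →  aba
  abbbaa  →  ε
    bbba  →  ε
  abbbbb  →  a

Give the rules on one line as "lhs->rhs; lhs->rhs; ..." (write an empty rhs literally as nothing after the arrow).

aa->; aab->bb; baa->a; bbb->a

  | baa => a
  | aababb => bbabb
  | baaba => aba
  | abbbaa => aaaa => aa => ε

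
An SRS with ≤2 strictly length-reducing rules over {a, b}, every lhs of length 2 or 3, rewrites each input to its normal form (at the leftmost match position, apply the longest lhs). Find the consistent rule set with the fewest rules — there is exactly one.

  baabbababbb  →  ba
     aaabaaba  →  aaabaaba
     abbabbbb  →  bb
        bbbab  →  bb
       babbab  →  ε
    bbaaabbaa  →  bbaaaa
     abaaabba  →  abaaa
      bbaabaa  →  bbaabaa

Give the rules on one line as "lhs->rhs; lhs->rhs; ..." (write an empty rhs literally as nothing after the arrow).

  | baabbababbb => baababbb => baabb => ba
  | aaabaaba
  | abbabbbb => abbbb => bb
  | bbbab => bb

abb->; bab->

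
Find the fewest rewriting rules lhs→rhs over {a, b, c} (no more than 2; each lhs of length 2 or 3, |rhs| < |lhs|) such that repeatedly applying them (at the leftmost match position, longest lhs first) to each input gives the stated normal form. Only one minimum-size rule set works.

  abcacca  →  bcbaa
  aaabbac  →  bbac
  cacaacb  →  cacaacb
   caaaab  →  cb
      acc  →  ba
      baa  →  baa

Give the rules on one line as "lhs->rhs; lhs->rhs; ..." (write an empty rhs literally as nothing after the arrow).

  | abcacca => bcacca => bcbaa
  | aaabbac => aabbac => abbac => bbac
  | cacaacb
  | caaaab => caaab => caab => cab => cb

ab->b; acc->ba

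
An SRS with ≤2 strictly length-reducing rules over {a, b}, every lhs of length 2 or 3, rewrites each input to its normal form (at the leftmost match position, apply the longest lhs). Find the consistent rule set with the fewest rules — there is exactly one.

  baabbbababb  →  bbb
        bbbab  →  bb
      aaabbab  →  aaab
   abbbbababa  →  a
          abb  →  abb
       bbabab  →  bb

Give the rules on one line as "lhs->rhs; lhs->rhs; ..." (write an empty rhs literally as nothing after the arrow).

ba->b; bba->

  | baabbbababb => babbbababb => bbbbababb => bbbabb => bbb
  | bbbab => bb
  | aaabbab => aaab
  | abbbbababa => abbbaba => abba => a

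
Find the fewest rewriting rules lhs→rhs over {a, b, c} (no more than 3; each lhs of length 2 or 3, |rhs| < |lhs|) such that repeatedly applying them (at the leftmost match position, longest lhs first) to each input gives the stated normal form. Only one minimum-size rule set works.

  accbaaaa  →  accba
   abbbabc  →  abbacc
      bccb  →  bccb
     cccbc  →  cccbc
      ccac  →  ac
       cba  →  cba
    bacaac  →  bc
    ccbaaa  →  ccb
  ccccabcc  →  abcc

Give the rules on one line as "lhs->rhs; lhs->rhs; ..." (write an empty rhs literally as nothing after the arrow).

aaa->; bab->ac; ca->a

  | accbaaaa => accba
  | abbbabc => abbacc
  | bccb
  | cccbc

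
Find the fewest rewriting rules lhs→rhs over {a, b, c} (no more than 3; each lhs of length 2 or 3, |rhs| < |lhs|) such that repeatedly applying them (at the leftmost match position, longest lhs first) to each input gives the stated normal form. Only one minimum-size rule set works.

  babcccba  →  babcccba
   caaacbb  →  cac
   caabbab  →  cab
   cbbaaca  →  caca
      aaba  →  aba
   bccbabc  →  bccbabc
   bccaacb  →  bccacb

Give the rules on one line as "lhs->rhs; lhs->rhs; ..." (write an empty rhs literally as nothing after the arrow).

  | babcccba
  | caaacbb => caacbb => cacbb => cac
  | caabbab => cabbab => caab => cab
  | cbbaaca => caaca => caca

aa->a; bb->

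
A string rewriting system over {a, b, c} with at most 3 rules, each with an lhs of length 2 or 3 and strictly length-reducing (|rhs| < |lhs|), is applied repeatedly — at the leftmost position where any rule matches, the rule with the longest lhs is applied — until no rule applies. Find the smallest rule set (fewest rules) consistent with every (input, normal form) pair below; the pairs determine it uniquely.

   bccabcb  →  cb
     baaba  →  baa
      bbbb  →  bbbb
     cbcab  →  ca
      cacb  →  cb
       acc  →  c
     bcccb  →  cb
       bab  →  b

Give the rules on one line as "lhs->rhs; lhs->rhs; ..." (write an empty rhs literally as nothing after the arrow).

ab->; ac->; bc->a

  | bccabcb => acabcb => abcb => cb
  | baaba => baa
  | bbbb
  | cbcab => caab => ca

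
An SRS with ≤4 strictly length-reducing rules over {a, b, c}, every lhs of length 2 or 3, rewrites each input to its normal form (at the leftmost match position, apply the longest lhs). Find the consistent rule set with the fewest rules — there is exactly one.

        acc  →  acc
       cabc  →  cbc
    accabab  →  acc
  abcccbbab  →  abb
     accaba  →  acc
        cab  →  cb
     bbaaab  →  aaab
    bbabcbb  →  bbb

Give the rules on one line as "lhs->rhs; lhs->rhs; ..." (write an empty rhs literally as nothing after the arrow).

  | acc
  | cabc => cbc
  | accabab => accbab => acc
  | abcccbbab => abccbbab => abcbbab => abbbab => abb

ba->a; bab->; ca->c; cbb->bb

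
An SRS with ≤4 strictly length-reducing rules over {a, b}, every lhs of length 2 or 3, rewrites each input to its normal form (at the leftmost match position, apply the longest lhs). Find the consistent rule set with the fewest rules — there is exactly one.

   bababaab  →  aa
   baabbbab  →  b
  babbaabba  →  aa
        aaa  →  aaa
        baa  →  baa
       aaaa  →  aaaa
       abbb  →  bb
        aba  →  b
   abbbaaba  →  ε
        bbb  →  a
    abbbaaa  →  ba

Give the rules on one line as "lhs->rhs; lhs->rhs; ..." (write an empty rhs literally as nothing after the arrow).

ab->; aba->b; bba->ab; bbb->a

  | bababaab => bbbaab => aaab => aa
  | baabbbab => babbab => bbab => abb => b
  | babbaabba => bbaabba => ababba => bbba => aa
  | aaa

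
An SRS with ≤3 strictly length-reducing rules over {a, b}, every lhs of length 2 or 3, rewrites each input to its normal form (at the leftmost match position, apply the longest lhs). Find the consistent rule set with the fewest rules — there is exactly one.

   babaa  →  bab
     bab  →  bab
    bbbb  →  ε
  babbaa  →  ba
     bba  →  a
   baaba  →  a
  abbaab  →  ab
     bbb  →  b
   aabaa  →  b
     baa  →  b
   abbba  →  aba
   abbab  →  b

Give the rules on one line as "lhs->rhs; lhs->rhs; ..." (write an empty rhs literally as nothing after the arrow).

  | babaa => bab
  | bab
  | bbbb => bb => ε
  | babbaa => baaa => ba

aa->; bb->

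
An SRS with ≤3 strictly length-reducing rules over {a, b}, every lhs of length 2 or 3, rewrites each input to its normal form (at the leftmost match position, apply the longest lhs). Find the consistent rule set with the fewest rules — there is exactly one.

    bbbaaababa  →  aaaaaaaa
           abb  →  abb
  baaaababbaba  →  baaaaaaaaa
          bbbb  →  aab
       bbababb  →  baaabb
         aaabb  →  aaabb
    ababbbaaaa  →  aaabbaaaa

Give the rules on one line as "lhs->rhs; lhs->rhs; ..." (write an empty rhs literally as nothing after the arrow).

bab->aa; bbb->aa

  | bbbaaababa => aaaaababa => aaaaaaaa
  | abb
  | baaaababbaba => baaaaaababa => baaaaaaaaa
  | bbbb => aab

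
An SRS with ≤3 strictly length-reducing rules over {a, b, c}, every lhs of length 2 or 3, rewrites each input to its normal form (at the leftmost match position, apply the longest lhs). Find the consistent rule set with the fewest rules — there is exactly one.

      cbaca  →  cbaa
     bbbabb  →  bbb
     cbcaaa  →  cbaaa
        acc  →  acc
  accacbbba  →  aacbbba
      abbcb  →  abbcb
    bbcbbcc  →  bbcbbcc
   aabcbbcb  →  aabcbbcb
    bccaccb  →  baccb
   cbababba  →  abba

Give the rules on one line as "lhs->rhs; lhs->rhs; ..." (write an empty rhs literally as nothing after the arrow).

  | cbaca => cbaa
  | bbbabb => bbb
  | cbcaaa => cbaaa
  | acc

bab->; ca->a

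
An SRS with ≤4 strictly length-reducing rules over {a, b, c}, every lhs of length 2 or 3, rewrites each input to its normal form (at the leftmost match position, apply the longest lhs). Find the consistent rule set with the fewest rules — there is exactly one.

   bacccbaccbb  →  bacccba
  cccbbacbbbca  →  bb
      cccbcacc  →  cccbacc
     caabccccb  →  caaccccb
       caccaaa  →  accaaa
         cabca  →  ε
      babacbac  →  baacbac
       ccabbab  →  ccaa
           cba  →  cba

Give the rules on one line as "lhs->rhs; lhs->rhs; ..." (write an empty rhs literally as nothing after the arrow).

ab->a; aca->; cac->ac; cbb->bb

  | bacccbaccbb => bacccbacbb => bacccbabb => bacccbab => bacccba
  | cccbbacbbbca => ccbbacbbbca => cbbacbbbca => bbacbbbca => bbabbbca => bbabbca => bbabca => bbaca => bb
  | cccbcacc => cccbacc
  | caabccccb => caaccccb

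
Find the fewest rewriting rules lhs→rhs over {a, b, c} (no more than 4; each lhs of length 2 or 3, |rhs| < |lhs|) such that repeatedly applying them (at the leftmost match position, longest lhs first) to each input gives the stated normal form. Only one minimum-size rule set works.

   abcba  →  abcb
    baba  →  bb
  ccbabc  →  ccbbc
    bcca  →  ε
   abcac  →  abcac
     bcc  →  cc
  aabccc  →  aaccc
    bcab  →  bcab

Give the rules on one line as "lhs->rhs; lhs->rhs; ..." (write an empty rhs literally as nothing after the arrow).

  | abcba => abcb
  | baba => bba => bb
  | ccbabc => ccbbc
  | bcca => cca => ε

ba->b; bcc->cc; cca->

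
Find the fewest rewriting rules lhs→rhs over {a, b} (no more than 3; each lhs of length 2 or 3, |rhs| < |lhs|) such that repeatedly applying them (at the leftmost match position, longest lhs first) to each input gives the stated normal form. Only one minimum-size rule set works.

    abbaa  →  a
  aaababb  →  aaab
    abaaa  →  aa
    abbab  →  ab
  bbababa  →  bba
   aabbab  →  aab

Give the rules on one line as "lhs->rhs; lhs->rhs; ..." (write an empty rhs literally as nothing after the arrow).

  | abbaa => abaa => a
  | aaababb => aaabb => aaab
  | abaaa => aa
  | abbab => abab => ab

abb->ab; baa->; bab->b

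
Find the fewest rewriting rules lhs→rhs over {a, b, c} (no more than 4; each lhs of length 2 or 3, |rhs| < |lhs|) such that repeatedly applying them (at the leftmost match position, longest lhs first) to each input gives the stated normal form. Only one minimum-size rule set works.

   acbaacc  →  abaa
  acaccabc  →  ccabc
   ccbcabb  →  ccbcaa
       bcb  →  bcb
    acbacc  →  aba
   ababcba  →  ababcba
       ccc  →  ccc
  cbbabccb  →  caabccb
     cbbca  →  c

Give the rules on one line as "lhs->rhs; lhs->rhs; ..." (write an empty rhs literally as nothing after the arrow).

ac->a; aca->; bb->a

  | acbaacc => abaacc => abaac => abaa
  | acaccabc => ccabc
  | ccbcabb => ccbcaa
  | bcb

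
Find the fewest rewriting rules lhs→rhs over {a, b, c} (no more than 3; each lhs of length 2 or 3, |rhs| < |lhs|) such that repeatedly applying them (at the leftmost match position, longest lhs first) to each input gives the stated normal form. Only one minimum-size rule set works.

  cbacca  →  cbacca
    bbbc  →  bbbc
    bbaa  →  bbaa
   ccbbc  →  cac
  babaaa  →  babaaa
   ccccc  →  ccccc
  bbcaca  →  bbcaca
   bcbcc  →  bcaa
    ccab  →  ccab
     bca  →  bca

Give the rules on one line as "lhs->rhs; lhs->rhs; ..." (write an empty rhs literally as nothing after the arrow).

  | cbacca
  | bbbc
  | bbaa
  | ccbbc => cac

bcc->aa; cbb->a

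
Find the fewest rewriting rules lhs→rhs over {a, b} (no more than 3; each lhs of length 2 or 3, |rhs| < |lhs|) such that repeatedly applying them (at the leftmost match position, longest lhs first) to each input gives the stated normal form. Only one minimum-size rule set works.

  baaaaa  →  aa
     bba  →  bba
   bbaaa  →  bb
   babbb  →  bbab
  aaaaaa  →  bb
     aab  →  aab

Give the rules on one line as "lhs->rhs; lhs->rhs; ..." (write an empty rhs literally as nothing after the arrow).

  | baaaaa => aaaaa => bbaa => baa => aa
  | bba
  | bbaaa => baaa => aaa => bb
  | babbb => bbab

aaa->bb; abb->ba; baa->aa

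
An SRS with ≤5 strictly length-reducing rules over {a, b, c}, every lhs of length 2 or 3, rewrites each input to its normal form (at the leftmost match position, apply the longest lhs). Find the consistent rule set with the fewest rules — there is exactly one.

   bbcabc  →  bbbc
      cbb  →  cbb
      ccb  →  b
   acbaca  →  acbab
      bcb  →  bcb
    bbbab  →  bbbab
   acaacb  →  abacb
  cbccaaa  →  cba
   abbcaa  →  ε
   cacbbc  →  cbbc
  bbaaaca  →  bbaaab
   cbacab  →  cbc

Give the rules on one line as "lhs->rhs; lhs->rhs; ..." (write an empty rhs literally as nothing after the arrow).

abb->c; aca->ab; ca->; ccb->b

  | bbcabc => bbbc
  | cbb
  | ccb => b
  | acbaca => acbab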